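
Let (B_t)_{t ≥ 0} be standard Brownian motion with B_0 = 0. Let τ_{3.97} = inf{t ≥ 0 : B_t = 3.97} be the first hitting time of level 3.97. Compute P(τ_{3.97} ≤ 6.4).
P(τ_{3.97} ≤ 6.4) = 2(1 − Φ(3.97/√6.4)) = 2(1 − Φ(1.5693)) ≈ 0.1166

By the reflection principle for standard BM, P(τ_b ≤ t) = 2 · P(B_t ≥ b). Since B_t ~ N(0, t), P(B_t ≥ 3.97) = 1 − Φ(3.97/√t) = 1 − Φ(3.97/√6.4) = 1 − Φ(1.5693) ≈ 0.05829. Doubling: P(τ_{3.97} ≤ 6.4) ≈ 2 · 0.05829 = 0.11658 ≈ 0.1166.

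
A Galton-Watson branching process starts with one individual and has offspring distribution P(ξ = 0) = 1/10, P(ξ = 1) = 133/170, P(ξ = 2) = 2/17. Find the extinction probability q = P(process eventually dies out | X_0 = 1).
q = 17/20

The pgf is f(s) = 1/10 + 133/170·s + 2/17·s². The extinction probability q is the smallest fixed point of f in [0, 1]. Setting s = f(s):
  2/17·s² + (133/170 − 1)·s + 1/10 = 0
  2/17·s² − (1/10 + 2/17)·s + 1/10 = 0
which factors as (s − 1)·(2/17·s − 1/10) = 0, giving roots s = 1 and s = (1/10)/(2/17) = 17/20.
Mean offspring μ = 133/170 + 2·2/17 = 173/170 > 1 (supercritical), so q < 1. The extinction probability is the smaller root: q = (1/10)/(2/17) = 17/20.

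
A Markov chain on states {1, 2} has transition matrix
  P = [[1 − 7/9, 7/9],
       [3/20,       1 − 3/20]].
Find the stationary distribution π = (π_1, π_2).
π_1 = 27/167, π_2 = 140/167

Solve πP = π with π_1 + π_2 = 1. From πP = π: π_1 · (1 − 7/9) + π_2 · 3/20 = π_1 ⇒ π_2 · 3/20 = π_1 · 7/9 ⇒ π_2/π_1 = (7/9)/(3/20) = 140/27. Together with π_1 + π_2 = 1:
  π_1 = (3/20)/(7/9 + 3/20) = (3/20)/(167/180) = 27/167,
  π_2 = (7/9)/(7/9 + 3/20) = (7/9)/(167/180) = 140/167.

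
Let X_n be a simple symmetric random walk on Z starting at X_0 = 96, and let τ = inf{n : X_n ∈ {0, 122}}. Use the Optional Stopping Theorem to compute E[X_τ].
E[X_τ] = 96

X_n is a martingale and τ is a bounded-mean stopping time (indeed τ is finite a.s. with bounded expectation since the walk is in a bounded region). By the OST, E[X_τ] = E[X_0] = 96. Equivalently: E[X_τ] = 122 · P(hit 122 first) + 0 · P(hit 0 first) = 122 · (96/122) = 96.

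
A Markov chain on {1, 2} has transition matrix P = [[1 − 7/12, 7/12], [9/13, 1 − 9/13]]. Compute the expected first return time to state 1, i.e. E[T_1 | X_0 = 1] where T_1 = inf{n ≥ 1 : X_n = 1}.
E[T_1 | X_0 = 1] = 1/π_1 = 199/108

For an irreducible recurrent Markov chain with stationary distribution π, E[T_i | X_0 = i] = 1/π_i (Kac's formula). Here π_1 = (9/13)/(7/12 + 9/13) = (9/13)/(199/156) = 108/199, so E[T_1 | X_0 = 1] = 1/π_1 = (7/12 + 9/13)/(9/13) = (199/156)/(9/13) = 199/108.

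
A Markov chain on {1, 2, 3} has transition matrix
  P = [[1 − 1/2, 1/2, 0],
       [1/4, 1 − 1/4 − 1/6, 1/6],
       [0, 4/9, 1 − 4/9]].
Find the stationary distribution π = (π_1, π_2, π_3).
π = (4/15, 8/15, 1/5)

This is a birth-death chain on three states, which satisfies detailed balance: π_1 · P_{12} = π_2 · P_{21} and π_2 · P_{23} = π_3 · P_{32}.
From π_1 · 1/2 = π_2 · 1/4: π_2/π_1 = (1/2)/(1/4) = 2.
From π_2 · 1/6 = π_3 · 4/9: π_3/π_2 = (1/6)/(4/9) = 3/8.
Take π_1 proportional to 1; then unnormalized π = (1, 2, 3/4). Normalize by dividing by the sum 15/4:
  π = (4/15, 8/15, 1/5).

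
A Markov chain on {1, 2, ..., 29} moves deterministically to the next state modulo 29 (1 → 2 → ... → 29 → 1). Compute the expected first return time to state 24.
E[T_24 | X_0 = 24] = 29

The chain cycles deterministically, so starting at state 24 it returns in exactly 29 steps. Equivalently, the stationary distribution is uniform π_j = 1/29 for every state j, so by Kac's formula E[T_24] = 1/π_24 = 29.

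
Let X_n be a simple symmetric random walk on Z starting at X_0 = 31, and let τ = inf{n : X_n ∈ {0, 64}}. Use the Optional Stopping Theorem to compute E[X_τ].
E[X_τ] = 31

X_n is a martingale and τ is a bounded-mean stopping time (indeed τ is finite a.s. with bounded expectation since the walk is in a bounded region). By the OST, E[X_τ] = E[X_0] = 31. Equivalently: E[X_τ] = 64 · P(hit 64 first) + 0 · P(hit 0 first) = 64 · (31/64) = 31.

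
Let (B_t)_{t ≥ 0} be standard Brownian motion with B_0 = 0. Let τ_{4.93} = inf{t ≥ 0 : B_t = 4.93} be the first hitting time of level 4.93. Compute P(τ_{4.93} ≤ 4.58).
P(τ_{4.93} ≤ 4.58) = 2(1 − Φ(4.93/√4.58)) = 2(1 − Φ(2.3036)) ≈ 0.0212

By the reflection principle for standard BM, P(τ_b ≤ t) = 2 · P(B_t ≥ b). Since B_t ~ N(0, t), P(B_t ≥ 4.93) = 1 − Φ(4.93/√t) = 1 − Φ(4.93/√4.58) = 1 − Φ(2.3036) ≈ 0.01062. Doubling: P(τ_{4.93} ≤ 4.58) ≈ 2 · 0.01062 = 0.02124 ≈ 0.0212.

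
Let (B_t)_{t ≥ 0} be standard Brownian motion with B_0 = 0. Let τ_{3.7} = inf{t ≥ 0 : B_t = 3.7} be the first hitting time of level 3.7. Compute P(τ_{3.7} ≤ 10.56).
P(τ_{3.7} ≤ 10.56) = 2(1 − Φ(3.7/√10.56)) = 2(1 − Φ(1.1386)) ≈ 0.2549

By the reflection principle for standard BM, P(τ_b ≤ t) = 2 · P(B_t ≥ b). Since B_t ~ N(0, t), P(B_t ≥ 3.7) = 1 − Φ(3.7/√t) = 1 − Φ(3.7/√10.56) = 1 − Φ(1.1386) ≈ 0.12744. Doubling: P(τ_{3.7} ≤ 10.56) ≈ 2 · 0.12744 = 0.25488 ≈ 0.2549.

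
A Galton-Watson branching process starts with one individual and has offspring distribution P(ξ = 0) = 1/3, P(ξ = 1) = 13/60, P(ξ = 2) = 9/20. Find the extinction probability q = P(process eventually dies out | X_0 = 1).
q = 20/27

The pgf is f(s) = 1/3 + 13/60·s + 9/20·s². The extinction probability q is the smallest fixed point of f in [0, 1]. Setting s = f(s):
  9/20·s² + (13/60 − 1)·s + 1/3 = 0
  9/20·s² − (1/3 + 9/20)·s + 1/3 = 0
which factors as (s − 1)·(9/20·s − 1/3) = 0, giving roots s = 1 and s = (1/3)/(9/20) = 20/27.
Mean offspring μ = 13/60 + 2·9/20 = 67/60 > 1 (supercritical), so q < 1. The extinction probability is the smaller root: q = (1/3)/(9/20) = 20/27.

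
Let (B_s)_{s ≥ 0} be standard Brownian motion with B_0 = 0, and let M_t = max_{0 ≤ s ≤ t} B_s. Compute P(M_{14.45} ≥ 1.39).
P(M_{14.45} ≥ 1.39) = 2·P(B_{14.45} ≥ 1.39) = 2(1 − Φ(1.39/√14.45)) ≈ 0.7146

By the reflection principle for Brownian motion, P(M_t ≥ a) = 2 · P(B_t ≥ a) for a ≥ 0. Since B_t ~ N(0, t), P(B_t ≥ 1.39) = 1 − Φ(1.39/√t) = 1 − Φ(1.39/√14.45) = 1 − Φ(0.3657). So
  P(M_{14.45} ≥ 1.39) = 2(1 − Φ(0.3657)) ≈ 0.7146.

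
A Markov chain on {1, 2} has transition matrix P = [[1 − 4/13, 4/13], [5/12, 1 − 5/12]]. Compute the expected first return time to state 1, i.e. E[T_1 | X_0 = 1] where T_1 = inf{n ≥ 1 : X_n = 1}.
E[T_1 | X_0 = 1] = 1/π_1 = 113/65

For an irreducible recurrent Markov chain with stationary distribution π, E[T_i | X_0 = i] = 1/π_i (Kac's formula). Here π_1 = (5/12)/(4/13 + 5/12) = (5/12)/(113/156) = 65/113, so E[T_1 | X_0 = 1] = 1/π_1 = (4/13 + 5/12)/(5/12) = (113/156)/(5/12) = 113/65.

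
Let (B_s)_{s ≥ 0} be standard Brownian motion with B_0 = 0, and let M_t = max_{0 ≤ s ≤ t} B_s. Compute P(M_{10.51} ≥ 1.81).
P(M_{10.51} ≥ 1.81) = 2·P(B_{10.51} ≥ 1.81) = 2(1 − Φ(1.81/√10.51)) ≈ 0.5766

By the reflection principle for Brownian motion, P(M_t ≥ a) = 2 · P(B_t ≥ a) for a ≥ 0. Since B_t ~ N(0, t), P(B_t ≥ 1.81) = 1 − Φ(1.81/√t) = 1 − Φ(1.81/√10.51) = 1 − Φ(0.5583). So
  P(M_{10.51} ≥ 1.81) = 2(1 − Φ(0.5583)) ≈ 0.5766.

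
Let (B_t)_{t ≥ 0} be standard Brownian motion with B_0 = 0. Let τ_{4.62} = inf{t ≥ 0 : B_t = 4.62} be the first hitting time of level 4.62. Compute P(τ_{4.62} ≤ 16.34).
P(τ_{4.62} ≤ 16.34) = 2(1 − Φ(4.62/√16.34)) = 2(1 − Φ(1.1429)) ≈ 0.2531

By the reflection principle for standard BM, P(τ_b ≤ t) = 2 · P(B_t ≥ b). Since B_t ~ N(0, t), P(B_t ≥ 4.62) = 1 − Φ(4.62/√t) = 1 − Φ(4.62/√16.34) = 1 − Φ(1.1429) ≈ 0.12654. Doubling: P(τ_{4.62} ≤ 16.34) ≈ 2 · 0.12654 = 0.25308 ≈ 0.2531.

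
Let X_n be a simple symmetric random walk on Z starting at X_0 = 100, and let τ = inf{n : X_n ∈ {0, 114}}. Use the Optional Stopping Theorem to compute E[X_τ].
E[X_τ] = 100

X_n is a martingale and τ is a bounded-mean stopping time (indeed τ is finite a.s. with bounded expectation since the walk is in a bounded region). By the OST, E[X_τ] = E[X_0] = 100. Equivalently: E[X_τ] = 114 · P(hit 114 first) + 0 · P(hit 0 first) = 114 · (100/114) = 100.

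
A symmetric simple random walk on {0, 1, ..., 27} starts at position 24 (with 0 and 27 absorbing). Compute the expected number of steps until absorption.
E[τ | X_0 = 24] = 72

Let v_k = E[τ | X_0 = k]. Boundary: v_0 = v_27 = 0. Recurrence: v_k = 1 + (v_{k-1} + v_{k+1})/2 for 1 ≤ k ≤ 26. The particular solution to v_k − (v_{k-1} + v_{k+1})/2 = 1 is v_k = −k^2. Adding homogeneous solution A + B k and matching boundaries gives v_k = k (27 − k). Substituting k = 24: v_24 = 24 · 3 = 72.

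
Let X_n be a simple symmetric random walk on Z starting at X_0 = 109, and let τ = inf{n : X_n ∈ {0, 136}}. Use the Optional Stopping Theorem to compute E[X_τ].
E[X_τ] = 109

X_n is a martingale and τ is a bounded-mean stopping time (indeed τ is finite a.s. with bounded expectation since the walk is in a bounded region). By the OST, E[X_τ] = E[X_0] = 109. Equivalently: E[X_τ] = 136 · P(hit 136 first) + 0 · P(hit 0 first) = 136 · (109/136) = 109.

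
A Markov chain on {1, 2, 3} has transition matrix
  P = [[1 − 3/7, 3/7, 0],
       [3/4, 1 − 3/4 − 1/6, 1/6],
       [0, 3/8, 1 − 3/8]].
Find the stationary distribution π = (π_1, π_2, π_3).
π = (63/115, 36/115, 16/115)

This is a birth-death chain on three states, which satisfies detailed balance: π_1 · P_{12} = π_2 · P_{21} and π_2 · P_{23} = π_3 · P_{32}.
From π_1 · 3/7 = π_2 · 3/4: π_2/π_1 = (3/7)/(3/4) = 4/7.
From π_2 · 1/6 = π_3 · 3/8: π_3/π_2 = (1/6)/(3/8) = 4/9.
Take π_1 proportional to 1; then unnormalized π = (1, 4/7, 16/63). Normalize by dividing by the sum 115/63:
  π = (63/115, 36/115, 16/115).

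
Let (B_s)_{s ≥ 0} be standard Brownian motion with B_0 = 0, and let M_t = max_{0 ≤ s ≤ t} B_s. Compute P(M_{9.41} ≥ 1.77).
P(M_{9.41} ≥ 1.77) = 2·P(B_{9.41} ≥ 1.77) = 2(1 − Φ(1.77/√9.41)) ≈ 0.5639

By the reflection principle for Brownian motion, P(M_t ≥ a) = 2 · P(B_t ≥ a) for a ≥ 0. Since B_t ~ N(0, t), P(B_t ≥ 1.77) = 1 − Φ(1.77/√t) = 1 − Φ(1.77/√9.41) = 1 − Φ(0.5770). So
  P(M_{9.41} ≥ 1.77) = 2(1 − Φ(0.5770)) ≈ 0.5639.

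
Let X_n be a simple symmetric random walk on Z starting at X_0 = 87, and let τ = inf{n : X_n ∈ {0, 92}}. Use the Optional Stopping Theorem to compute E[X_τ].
E[X_τ] = 87

X_n is a martingale and τ is a bounded-mean stopping time (indeed τ is finite a.s. with bounded expectation since the walk is in a bounded region). By the OST, E[X_τ] = E[X_0] = 87. Equivalently: E[X_τ] = 92 · P(hit 92 first) + 0 · P(hit 0 first) = 92 · (87/92) = 87.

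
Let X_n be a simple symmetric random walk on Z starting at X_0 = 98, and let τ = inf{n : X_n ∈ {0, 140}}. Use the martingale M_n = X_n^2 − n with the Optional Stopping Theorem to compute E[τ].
E[τ] = 4116

M_n = X_n^2 − n is a martingale (since E[X_{n+1}^2 | F_n] = X_n^2 + 1). By OST (τ has finite mean in a bounded region), E[M_τ] = E[M_0] = X_0^2 − 0 = 98^2 = 9604. Also E[M_τ] = E[X_τ^2] − E[τ]. The walk exits at 0 or 140, with P(hit 140 first) = 98/140, so E[X_τ^2] = 140^2 · 98/140 + 0 = 13720. Thus E[τ] = E[X_τ^2] − E[M_τ] = 13720 − 9604 = 4116 = 98(140 − 98) = 4116.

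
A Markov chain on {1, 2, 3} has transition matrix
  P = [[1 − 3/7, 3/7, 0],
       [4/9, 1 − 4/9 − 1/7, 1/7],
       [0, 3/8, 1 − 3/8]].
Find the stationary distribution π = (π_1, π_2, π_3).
π = (196/457, 189/457, 72/457)

This is a birth-death chain on three states, which satisfies detailed balance: π_1 · P_{12} = π_2 · P_{21} and π_2 · P_{23} = π_3 · P_{32}.
From π_1 · 3/7 = π_2 · 4/9: π_2/π_1 = (3/7)/(4/9) = 27/28.
From π_2 · 1/7 = π_3 · 3/8: π_3/π_2 = (1/7)/(3/8) = 8/21.
Take π_1 proportional to 1; then unnormalized π = (1, 27/28, 18/49). Normalize by dividing by the sum 457/196:
  π = (196/457, 189/457, 72/457).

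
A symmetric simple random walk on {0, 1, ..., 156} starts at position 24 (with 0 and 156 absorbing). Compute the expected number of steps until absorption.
E[τ | X_0 = 24] = 3168

Let v_k = E[τ | X_0 = k]. Boundary: v_0 = v_156 = 0. Recurrence: v_k = 1 + (v_{k-1} + v_{k+1})/2 for 1 ≤ k ≤ 155. The particular solution to v_k − (v_{k-1} + v_{k+1})/2 = 1 is v_k = −k^2. Adding homogeneous solution A + B k and matching boundaries gives v_k = k (156 − k). Substituting k = 24: v_24 = 24 · 132 = 3168.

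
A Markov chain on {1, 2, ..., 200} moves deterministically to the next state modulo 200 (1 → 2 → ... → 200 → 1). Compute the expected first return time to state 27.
E[T_27 | X_0 = 27] = 200

The chain cycles deterministically, so starting at state 27 it returns in exactly 200 steps. Equivalently, the stationary distribution is uniform π_j = 1/200 for every state j, so by Kac's formula E[T_27] = 1/π_27 = 200.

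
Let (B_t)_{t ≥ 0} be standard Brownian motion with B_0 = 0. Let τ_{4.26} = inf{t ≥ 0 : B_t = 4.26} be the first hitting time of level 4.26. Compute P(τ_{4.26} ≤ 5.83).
P(τ_{4.26} ≤ 5.83) = 2(1 − Φ(4.26/√5.83)) = 2(1 − Φ(1.7643)) ≈ 0.0777

By the reflection principle for standard BM, P(τ_b ≤ t) = 2 · P(B_t ≥ b). Since B_t ~ N(0, t), P(B_t ≥ 4.26) = 1 − Φ(4.26/√t) = 1 − Φ(4.26/√5.83) = 1 − Φ(1.7643) ≈ 0.03884. Doubling: P(τ_{4.26} ≤ 5.83) ≈ 2 · 0.03884 = 0.07768 ≈ 0.0777.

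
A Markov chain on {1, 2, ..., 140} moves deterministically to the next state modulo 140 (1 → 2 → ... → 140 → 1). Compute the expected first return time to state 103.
E[T_103 | X_0 = 103] = 140

The chain cycles deterministically, so starting at state 103 it returns in exactly 140 steps. Equivalently, the stationary distribution is uniform π_j = 1/140 for every state j, so by Kac's formula E[T_103] = 1/π_103 = 140.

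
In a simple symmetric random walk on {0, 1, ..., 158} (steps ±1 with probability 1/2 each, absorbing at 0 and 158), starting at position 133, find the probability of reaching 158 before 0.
P(hit 158 before 0) = 133/158

Let u_k = P(hit 158 before 0 | start at k). Then u_0 = 0, u_158 = 1, and u_k = u_{k-1}/2 + u_{k+1}/2 for 1 ≤ k ≤ 157. This harmonic recurrence is solved by u_k = k/158, giving u_133 = 133/158.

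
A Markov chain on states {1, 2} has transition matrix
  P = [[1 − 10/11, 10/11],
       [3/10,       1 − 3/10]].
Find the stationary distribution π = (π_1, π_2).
π_1 = 33/133, π_2 = 100/133

Solve πP = π with π_1 + π_2 = 1. From πP = π: π_1 · (1 − 10/11) + π_2 · 3/10 = π_1 ⇒ π_2 · 3/10 = π_1 · 10/11 ⇒ π_2/π_1 = (10/11)/(3/10) = 100/33. Together with π_1 + π_2 = 1:
  π_1 = (3/10)/(10/11 + 3/10) = (3/10)/(133/110) = 33/133,
  π_2 = (10/11)/(10/11 + 3/10) = (10/11)/(133/110) = 100/133.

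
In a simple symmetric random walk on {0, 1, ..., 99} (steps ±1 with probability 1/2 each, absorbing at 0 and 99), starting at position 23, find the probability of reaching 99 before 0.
P(hit 99 before 0) = 23/99

Let u_k = P(hit 99 before 0 | start at k). Then u_0 = 0, u_99 = 1, and u_k = u_{k-1}/2 + u_{k+1}/2 for 1 ≤ k ≤ 98. This harmonic recurrence is solved by u_k = k/99, giving u_23 = 23/99.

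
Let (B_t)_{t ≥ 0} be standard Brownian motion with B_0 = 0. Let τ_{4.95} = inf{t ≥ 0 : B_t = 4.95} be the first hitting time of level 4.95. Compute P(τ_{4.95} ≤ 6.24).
P(τ_{4.95} ≤ 6.24) = 2(1 − Φ(4.95/√6.24)) = 2(1 − Φ(1.9816)) ≈ 0.0475

By the reflection principle for standard BM, P(τ_b ≤ t) = 2 · P(B_t ≥ b). Since B_t ~ N(0, t), P(B_t ≥ 4.95) = 1 − Φ(4.95/√t) = 1 − Φ(4.95/√6.24) = 1 − Φ(1.9816) ≈ 0.02376. Doubling: P(τ_{4.95} ≤ 6.24) ≈ 2 · 0.02376 = 0.04752 ≈ 0.0475.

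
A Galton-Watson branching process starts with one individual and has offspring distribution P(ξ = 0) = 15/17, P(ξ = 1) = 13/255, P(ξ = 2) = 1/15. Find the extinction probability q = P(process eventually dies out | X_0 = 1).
q = 1

Mean offspring μ = 0·15/17 + 1·13/255 + 2·1/15 = 47/255 ≤ 1. For μ ≤ 1 with offspring not concentrated at 1, the Galton-Watson process goes extinct almost surely, so q = 1.
(Algebraic check: The pgf is f(s) = 15/17 + 13/255·s + 1/15·s². The extinction probability q is the smallest fixed point of f in [0, 1]. Setting s = f(s):
  1/15·s² + (13/255 − 1)·s + 15/17 = 0
  1/15·s² − (15/17 + 1/15)·s + 15/17 = 0
which factors as (s − 1)·(1/15·s − 15/17) = 0, giving roots s = 1 and s = (15/17)/(1/15) = 225/17. Since 225/17 ≥ 1, the smallest root in [0, 1] is s = 1.)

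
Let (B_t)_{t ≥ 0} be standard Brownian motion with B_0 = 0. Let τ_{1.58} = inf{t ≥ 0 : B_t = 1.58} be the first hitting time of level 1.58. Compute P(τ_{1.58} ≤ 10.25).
P(τ_{1.58} ≤ 10.25) = 2(1 − Φ(1.58/√10.25)) = 2(1 − Φ(0.4935)) ≈ 0.6217

By the reflection principle for standard BM, P(τ_b ≤ t) = 2 · P(B_t ≥ b). Since B_t ~ N(0, t), P(B_t ≥ 1.58) = 1 − Φ(1.58/√t) = 1 − Φ(1.58/√10.25) = 1 − Φ(0.4935) ≈ 0.31083. Doubling: P(τ_{1.58} ≤ 10.25) ≈ 2 · 0.31083 = 0.62166 ≈ 0.6217.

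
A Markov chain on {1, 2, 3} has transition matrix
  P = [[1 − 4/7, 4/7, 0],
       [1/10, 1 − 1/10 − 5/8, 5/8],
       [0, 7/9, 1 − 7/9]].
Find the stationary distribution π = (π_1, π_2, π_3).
π = (49/554, 140/277, 225/554)

This is a birth-death chain on three states, which satisfies detailed balance: π_1 · P_{12} = π_2 · P_{21} and π_2 · P_{23} = π_3 · P_{32}.
From π_1 · 4/7 = π_2 · 1/10: π_2/π_1 = (4/7)/(1/10) = 40/7.
From π_2 · 5/8 = π_3 · 7/9: π_3/π_2 = (5/8)/(7/9) = 45/56.
Take π_1 proportional to 1; then unnormalized π = (1, 40/7, 225/49). Normalize by dividing by the sum 554/49:
  π = (49/554, 140/277, 225/554).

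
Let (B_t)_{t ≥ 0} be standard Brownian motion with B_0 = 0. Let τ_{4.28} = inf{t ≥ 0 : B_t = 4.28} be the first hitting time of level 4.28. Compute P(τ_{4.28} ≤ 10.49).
P(τ_{4.28} ≤ 10.49) = 2(1 − Φ(4.28/√10.49)) = 2(1 − Φ(1.3215)) ≈ 0.1863

By the reflection principle for standard BM, P(τ_b ≤ t) = 2 · P(B_t ≥ b). Since B_t ~ N(0, t), P(B_t ≥ 4.28) = 1 − Φ(4.28/√t) = 1 − Φ(4.28/√10.49) = 1 − Φ(1.3215) ≈ 0.09317. Doubling: P(τ_{4.28} ≤ 10.49) ≈ 2 · 0.09317 = 0.18634 ≈ 0.1863.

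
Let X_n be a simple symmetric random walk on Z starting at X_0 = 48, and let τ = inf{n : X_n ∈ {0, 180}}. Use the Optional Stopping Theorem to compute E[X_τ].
E[X_τ] = 48

X_n is a martingale and τ is a bounded-mean stopping time (indeed τ is finite a.s. with bounded expectation since the walk is in a bounded region). By the OST, E[X_τ] = E[X_0] = 48. Equivalently: E[X_τ] = 180 · P(hit 180 first) + 0 · P(hit 0 first) = 180 · (48/180) = 48.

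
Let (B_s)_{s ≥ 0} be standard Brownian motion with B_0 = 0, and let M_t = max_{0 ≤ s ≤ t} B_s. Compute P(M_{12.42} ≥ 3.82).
P(M_{12.42} ≥ 3.82) = 2·P(B_{12.42} ≥ 3.82) = 2(1 − Φ(3.82/√12.42)) ≈ 0.2784

By the reflection principle for Brownian motion, P(M_t ≥ a) = 2 · P(B_t ≥ a) for a ≥ 0. Since B_t ~ N(0, t), P(B_t ≥ 3.82) = 1 − Φ(3.82/√t) = 1 − Φ(3.82/√12.42) = 1 − Φ(1.0839). So
  P(M_{12.42} ≥ 3.82) = 2(1 − Φ(1.0839)) ≈ 0.2784.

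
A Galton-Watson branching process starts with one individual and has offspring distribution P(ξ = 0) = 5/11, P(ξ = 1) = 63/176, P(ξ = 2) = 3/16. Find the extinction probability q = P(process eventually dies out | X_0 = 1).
q = 1

Mean offspring μ = 0·5/11 + 1·63/176 + 2·3/16 = 129/176 ≤ 1. For μ ≤ 1 with offspring not concentrated at 1, the Galton-Watson process goes extinct almost surely, so q = 1.
(Algebraic check: The pgf is f(s) = 5/11 + 63/176·s + 3/16·s². The extinction probability q is the smallest fixed point of f in [0, 1]. Setting s = f(s):
  3/16·s² + (63/176 − 1)·s + 5/11 = 0
  3/16·s² − (5/11 + 3/16)·s + 5/11 = 0
which factors as (s − 1)·(3/16·s − 5/11) = 0, giving roots s = 1 and s = (5/11)/(3/16) = 80/33. Since 80/33 ≥ 1, the smallest root in [0, 1] is s = 1.)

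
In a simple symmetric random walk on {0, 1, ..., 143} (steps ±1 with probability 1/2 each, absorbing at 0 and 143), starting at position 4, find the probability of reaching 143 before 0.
P(hit 143 before 0) = 4/143

Let u_k = P(hit 143 before 0 | start at k). Then u_0 = 0, u_143 = 1, and u_k = u_{k-1}/2 + u_{k+1}/2 for 1 ≤ k ≤ 142. This harmonic recurrence is solved by u_k = k/143, giving u_4 = 4/143.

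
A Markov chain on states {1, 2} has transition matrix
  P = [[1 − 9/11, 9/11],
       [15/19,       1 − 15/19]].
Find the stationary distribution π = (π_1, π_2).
π_1 = 55/112, π_2 = 57/112

Solve πP = π with π_1 + π_2 = 1. From πP = π: π_1 · (1 − 9/11) + π_2 · 15/19 = π_1 ⇒ π_2 · 15/19 = π_1 · 9/11 ⇒ π_2/π_1 = (9/11)/(15/19) = 57/55. Together with π_1 + π_2 = 1:
  π_1 = (15/19)/(9/11 + 15/19) = (15/19)/(336/209) = 55/112,
  π_2 = (9/11)/(9/11 + 15/19) = (9/11)/(336/209) = 57/112.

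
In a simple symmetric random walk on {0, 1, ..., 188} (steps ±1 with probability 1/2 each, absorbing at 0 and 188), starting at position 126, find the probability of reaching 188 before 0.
P(hit 188 before 0) = 126/188 = 63/94

Let u_k = P(hit 188 before 0 | start at k). Then u_0 = 0, u_188 = 1, and u_k = u_{k-1}/2 + u_{k+1}/2 for 1 ≤ k ≤ 187. This harmonic recurrence is solved by u_k = k/188, giving u_126 = 126/188 = 63/94.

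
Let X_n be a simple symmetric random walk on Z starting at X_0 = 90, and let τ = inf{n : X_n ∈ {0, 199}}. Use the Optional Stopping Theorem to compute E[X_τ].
E[X_τ] = 90

X_n is a martingale and τ is a bounded-mean stopping time (indeed τ is finite a.s. with bounded expectation since the walk is in a bounded region). By the OST, E[X_τ] = E[X_0] = 90. Equivalently: E[X_τ] = 199 · P(hit 199 first) + 0 · P(hit 0 first) = 199 · (90/199) = 90.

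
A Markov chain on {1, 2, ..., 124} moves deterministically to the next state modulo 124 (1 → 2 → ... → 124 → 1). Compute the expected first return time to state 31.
E[T_31 | X_0 = 31] = 124

The chain cycles deterministically, so starting at state 31 it returns in exactly 124 steps. Equivalently, the stationary distribution is uniform π_j = 1/124 for every state j, so by Kac's formula E[T_31] = 1/π_31 = 124.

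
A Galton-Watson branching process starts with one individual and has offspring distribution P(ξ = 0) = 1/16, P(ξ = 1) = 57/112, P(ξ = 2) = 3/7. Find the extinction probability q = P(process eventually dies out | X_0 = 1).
q = 7/48

The pgf is f(s) = 1/16 + 57/112·s + 3/7·s². The extinction probability q is the smallest fixed point of f in [0, 1]. Setting s = f(s):
  3/7·s² + (57/112 − 1)·s + 1/16 = 0
  3/7·s² − (1/16 + 3/7)·s + 1/16 = 0
which factors as (s − 1)·(3/7·s − 1/16) = 0, giving roots s = 1 and s = (1/16)/(3/7) = 7/48.
Mean offspring μ = 57/112 + 2·3/7 = 153/112 > 1 (supercritical), so q < 1. The extinction probability is the smaller root: q = (1/16)/(3/7) = 7/48.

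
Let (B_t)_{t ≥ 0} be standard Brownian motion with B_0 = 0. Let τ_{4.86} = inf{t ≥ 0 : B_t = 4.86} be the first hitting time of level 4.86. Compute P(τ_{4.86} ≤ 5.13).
P(τ_{4.86} ≤ 5.13) = 2(1 − Φ(4.86/√5.13)) = 2(1 − Φ(2.1457)) ≈ 0.0319

By the reflection principle for standard BM, P(τ_b ≤ t) = 2 · P(B_t ≥ b). Since B_t ~ N(0, t), P(B_t ≥ 4.86) = 1 − Φ(4.86/√t) = 1 − Φ(4.86/√5.13) = 1 − Φ(2.1457) ≈ 0.01595. Doubling: P(τ_{4.86} ≤ 5.13) ≈ 2 · 0.01595 = 0.03190 ≈ 0.0319.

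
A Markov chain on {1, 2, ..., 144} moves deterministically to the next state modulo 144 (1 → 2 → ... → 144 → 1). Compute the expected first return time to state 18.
E[T_18 | X_0 = 18] = 144

The chain cycles deterministically, so starting at state 18 it returns in exactly 144 steps. Equivalently, the stationary distribution is uniform π_j = 1/144 for every state j, so by Kac's formula E[T_18] = 1/π_18 = 144.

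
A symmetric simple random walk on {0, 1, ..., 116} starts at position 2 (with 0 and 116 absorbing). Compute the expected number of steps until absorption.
E[τ | X_0 = 2] = 228

Let v_k = E[τ | X_0 = k]. Boundary: v_0 = v_116 = 0. Recurrence: v_k = 1 + (v_{k-1} + v_{k+1})/2 for 1 ≤ k ≤ 115. The particular solution to v_k − (v_{k-1} + v_{k+1})/2 = 1 is v_k = −k^2. Adding homogeneous solution A + B k and matching boundaries gives v_k = k (116 − k). Substituting k = 2: v_2 = 2 · 114 = 228.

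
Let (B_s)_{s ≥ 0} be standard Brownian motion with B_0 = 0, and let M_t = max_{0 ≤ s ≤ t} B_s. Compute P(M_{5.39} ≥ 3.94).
P(M_{5.39} ≥ 3.94) = 2·P(B_{5.39} ≥ 3.94) = 2(1 − Φ(3.94/√5.39)) ≈ 0.0897

By the reflection principle for Brownian motion, P(M_t ≥ a) = 2 · P(B_t ≥ a) for a ≥ 0. Since B_t ~ N(0, t), P(B_t ≥ 3.94) = 1 − Φ(3.94/√t) = 1 − Φ(3.94/√5.39) = 1 − Φ(1.6971). So
  P(M_{5.39} ≥ 3.94) = 2(1 − Φ(1.6971)) ≈ 0.0897.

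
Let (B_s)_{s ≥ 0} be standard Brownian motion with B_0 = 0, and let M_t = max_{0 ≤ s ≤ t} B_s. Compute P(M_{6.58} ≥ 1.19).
P(M_{6.58} ≥ 1.19) = 2·P(B_{6.58} ≥ 1.19) = 2(1 − Φ(1.19/√6.58)) ≈ 0.6427

By the reflection principle for Brownian motion, P(M_t ≥ a) = 2 · P(B_t ≥ a) for a ≥ 0. Since B_t ~ N(0, t), P(B_t ≥ 1.19) = 1 − Φ(1.19/√t) = 1 − Φ(1.19/√6.58) = 1 − Φ(0.4639). So
  P(M_{6.58} ≥ 1.19) = 2(1 − Φ(0.4639)) ≈ 0.6427.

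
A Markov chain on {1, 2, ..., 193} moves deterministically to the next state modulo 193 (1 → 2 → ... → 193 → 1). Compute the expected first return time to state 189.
E[T_189 | X_0 = 189] = 193

The chain cycles deterministically, so starting at state 189 it returns in exactly 193 steps. Equivalently, the stationary distribution is uniform π_j = 1/193 for every state j, so by Kac's formula E[T_189] = 1/π_189 = 193.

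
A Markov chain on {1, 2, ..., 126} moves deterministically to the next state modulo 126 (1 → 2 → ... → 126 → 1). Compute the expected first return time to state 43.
E[T_43 | X_0 = 43] = 126

The chain cycles deterministically, so starting at state 43 it returns in exactly 126 steps. Equivalently, the stationary distribution is uniform π_j = 1/126 for every state j, so by Kac's formula E[T_43] = 1/π_43 = 126.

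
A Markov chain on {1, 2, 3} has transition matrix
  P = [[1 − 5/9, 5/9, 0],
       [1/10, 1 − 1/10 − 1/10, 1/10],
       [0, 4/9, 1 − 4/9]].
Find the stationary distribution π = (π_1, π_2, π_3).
π = (36/281, 200/281, 45/281)

This is a birth-death chain on three states, which satisfies detailed balance: π_1 · P_{12} = π_2 · P_{21} and π_2 · P_{23} = π_3 · P_{32}.
From π_1 · 5/9 = π_2 · 1/10: π_2/π_1 = (5/9)/(1/10) = 50/9.
From π_2 · 1/10 = π_3 · 4/9: π_3/π_2 = (1/10)/(4/9) = 9/40.
Take π_1 proportional to 1; then unnormalized π = (1, 50/9, 5/4). Normalize by dividing by the sum 281/36:
  π = (36/281, 200/281, 45/281).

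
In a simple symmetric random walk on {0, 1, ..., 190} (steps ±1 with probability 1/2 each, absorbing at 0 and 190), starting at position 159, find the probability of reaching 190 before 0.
P(hit 190 before 0) = 159/190

Let u_k = P(hit 190 before 0 | start at k). Then u_0 = 0, u_190 = 1, and u_k = u_{k-1}/2 + u_{k+1}/2 for 1 ≤ k ≤ 189. This harmonic recurrence is solved by u_k = k/190, giving u_159 = 159/190.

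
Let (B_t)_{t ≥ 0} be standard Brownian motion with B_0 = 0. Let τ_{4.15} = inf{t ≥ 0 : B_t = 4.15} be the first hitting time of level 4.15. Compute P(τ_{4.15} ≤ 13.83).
P(τ_{4.15} ≤ 13.83) = 2(1 − Φ(4.15/√13.83)) = 2(1 − Φ(1.1159)) ≈ 0.2645

By the reflection principle for standard BM, P(τ_b ≤ t) = 2 · P(B_t ≥ b). Since B_t ~ N(0, t), P(B_t ≥ 4.15) = 1 − Φ(4.15/√t) = 1 − Φ(4.15/√13.83) = 1 − Φ(1.1159) ≈ 0.13223. Doubling: P(τ_{4.15} ≤ 13.83) ≈ 2 · 0.13223 = 0.26446 ≈ 0.2645.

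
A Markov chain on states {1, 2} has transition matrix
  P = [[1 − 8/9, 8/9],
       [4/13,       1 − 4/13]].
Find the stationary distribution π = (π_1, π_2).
π_1 = 9/35, π_2 = 26/35

Solve πP = π with π_1 + π_2 = 1. From πP = π: π_1 · (1 − 8/9) + π_2 · 4/13 = π_1 ⇒ π_2 · 4/13 = π_1 · 8/9 ⇒ π_2/π_1 = (8/9)/(4/13) = 26/9. Together with π_1 + π_2 = 1:
  π_1 = (4/13)/(8/9 + 4/13) = (4/13)/(140/117) = 9/35,
  π_2 = (8/9)/(8/9 + 4/13) = (8/9)/(140/117) = 26/35.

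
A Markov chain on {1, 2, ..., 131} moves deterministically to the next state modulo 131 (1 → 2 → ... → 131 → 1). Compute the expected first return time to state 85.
E[T_85 | X_0 = 85] = 131

The chain cycles deterministically, so starting at state 85 it returns in exactly 131 steps. Equivalently, the stationary distribution is uniform π_j = 1/131 for every state j, so by Kac's formula E[T_85] = 1/π_85 = 131.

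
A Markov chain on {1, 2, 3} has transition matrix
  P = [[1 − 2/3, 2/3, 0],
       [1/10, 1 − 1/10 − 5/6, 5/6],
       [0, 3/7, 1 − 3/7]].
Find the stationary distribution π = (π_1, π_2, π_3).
π = (27/557, 180/557, 350/557)

This is a birth-death chain on three states, which satisfies detailed balance: π_1 · P_{12} = π_2 · P_{21} and π_2 · P_{23} = π_3 · P_{32}.
From π_1 · 2/3 = π_2 · 1/10: π_2/π_1 = (2/3)/(1/10) = 20/3.
From π_2 · 5/6 = π_3 · 3/7: π_3/π_2 = (5/6)/(3/7) = 35/18.
Take π_1 proportional to 1; then unnormalized π = (1, 20/3, 350/27). Normalize by dividing by the sum 557/27:
  π = (27/557, 180/557, 350/557).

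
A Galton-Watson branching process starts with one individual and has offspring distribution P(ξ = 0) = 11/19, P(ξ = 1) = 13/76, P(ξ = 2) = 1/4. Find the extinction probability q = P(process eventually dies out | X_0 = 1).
q = 1

Mean offspring μ = 0·11/19 + 1·13/76 + 2·1/4 = 51/76 ≤ 1. For μ ≤ 1 with offspring not concentrated at 1, the Galton-Watson process goes extinct almost surely, so q = 1.
(Algebraic check: The pgf is f(s) = 11/19 + 13/76·s + 1/4·s². The extinction probability q is the smallest fixed point of f in [0, 1]. Setting s = f(s):
  1/4·s² + (13/76 − 1)·s + 11/19 = 0
  1/4·s² − (11/19 + 1/4)·s + 11/19 = 0
which factors as (s − 1)·(1/4·s − 11/19) = 0, giving roots s = 1 and s = (11/19)/(1/4) = 44/19. Since 44/19 ≥ 1, the smallest root in [0, 1] is s = 1.)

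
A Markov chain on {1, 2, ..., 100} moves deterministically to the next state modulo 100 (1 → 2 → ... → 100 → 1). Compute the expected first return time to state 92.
E[T_92 | X_0 = 92] = 100

The chain cycles deterministically, so starting at state 92 it returns in exactly 100 steps. Equivalently, the stationary distribution is uniform π_j = 1/100 for every state j, so by Kac's formula E[T_92] = 1/π_92 = 100.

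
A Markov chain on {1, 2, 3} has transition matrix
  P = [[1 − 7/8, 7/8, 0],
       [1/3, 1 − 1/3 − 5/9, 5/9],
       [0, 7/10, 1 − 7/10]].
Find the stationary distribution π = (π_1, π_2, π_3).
π = (24/137, 63/137, 50/137)

This is a birth-death chain on three states, which satisfies detailed balance: π_1 · P_{12} = π_2 · P_{21} and π_2 · P_{23} = π_3 · P_{32}.
From π_1 · 7/8 = π_2 · 1/3: π_2/π_1 = (7/8)/(1/3) = 21/8.
From π_2 · 5/9 = π_3 · 7/10: π_3/π_2 = (5/9)/(7/10) = 50/63.
Take π_1 proportional to 1; then unnormalized π = (1, 21/8, 25/12). Normalize by dividing by the sum 137/24:
  π = (24/137, 63/137, 50/137).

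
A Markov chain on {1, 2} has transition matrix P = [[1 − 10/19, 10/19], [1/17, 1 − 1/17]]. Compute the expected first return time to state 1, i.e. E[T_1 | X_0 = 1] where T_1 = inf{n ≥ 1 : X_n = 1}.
E[T_1 | X_0 = 1] = 1/π_1 = 189/19

For an irreducible recurrent Markov chain with stationary distribution π, E[T_i | X_0 = i] = 1/π_i (Kac's formula). Here π_1 = (1/17)/(10/19 + 1/17) = (1/17)/(189/323) = 19/189, so E[T_1 | X_0 = 1] = 1/π_1 = (10/19 + 1/17)/(1/17) = (189/323)/(1/17) = 189/19.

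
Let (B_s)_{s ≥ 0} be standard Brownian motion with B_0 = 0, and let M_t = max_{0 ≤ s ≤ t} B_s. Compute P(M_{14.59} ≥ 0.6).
P(M_{14.59} ≥ 0.6) = 2·P(B_{14.59} ≥ 0.6) = 2(1 − Φ(0.6/√14.59)) ≈ 0.8752

By the reflection principle for Brownian motion, P(M_t ≥ a) = 2 · P(B_t ≥ a) for a ≥ 0. Since B_t ~ N(0, t), P(B_t ≥ 0.6) = 1 − Φ(0.6/√t) = 1 − Φ(0.6/√14.59) = 1 − Φ(0.1571). So
  P(M_{14.59} ≥ 0.6) = 2(1 − Φ(0.1571)) ≈ 0.8752.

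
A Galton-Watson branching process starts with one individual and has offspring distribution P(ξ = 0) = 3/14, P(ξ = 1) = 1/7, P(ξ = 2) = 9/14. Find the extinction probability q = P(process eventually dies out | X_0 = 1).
q = 1/3

The pgf is f(s) = 3/14 + 1/7·s + 9/14·s². The extinction probability q is the smallest fixed point of f in [0, 1]. Setting s = f(s):
  9/14·s² + (1/7 − 1)·s + 3/14 = 0
  9/14·s² − (3/14 + 9/14)·s + 3/14 = 0
which factors as (s − 1)·(9/14·s − 3/14) = 0, giving roots s = 1 and s = (3/14)/(9/14) = 1/3.
Mean offspring μ = 1/7 + 2·9/14 = 10/7 > 1 (supercritical), so q < 1. The extinction probability is the smaller root: q = (3/14)/(9/14) = 1/3.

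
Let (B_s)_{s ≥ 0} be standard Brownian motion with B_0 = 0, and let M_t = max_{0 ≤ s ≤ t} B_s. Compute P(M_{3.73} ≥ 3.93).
P(M_{3.73} ≥ 3.93) = 2·P(B_{3.73} ≥ 3.93) = 2(1 − Φ(3.93/√3.73)) ≈ 0.0419

By the reflection principle for Brownian motion, P(M_t ≥ a) = 2 · P(B_t ≥ a) for a ≥ 0. Since B_t ~ N(0, t), P(B_t ≥ 3.93) = 1 − Φ(3.93/√t) = 1 − Φ(3.93/√3.73) = 1 − Φ(2.0349). So
  P(M_{3.73} ≥ 3.93) = 2(1 − Φ(2.0349)) ≈ 0.0419.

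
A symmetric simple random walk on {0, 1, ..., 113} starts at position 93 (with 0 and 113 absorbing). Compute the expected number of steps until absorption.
E[τ | X_0 = 93] = 1860

Let v_k = E[τ | X_0 = k]. Boundary: v_0 = v_113 = 0. Recurrence: v_k = 1 + (v_{k-1} + v_{k+1})/2 for 1 ≤ k ≤ 112. The particular solution to v_k − (v_{k-1} + v_{k+1})/2 = 1 is v_k = −k^2. Adding homogeneous solution A + B k and matching boundaries gives v_k = k (113 − k). Substituting k = 93: v_93 = 93 · 20 = 1860.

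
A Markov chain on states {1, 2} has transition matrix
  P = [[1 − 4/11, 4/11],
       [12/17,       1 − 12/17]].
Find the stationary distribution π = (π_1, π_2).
π_1 = 33/50, π_2 = 17/50

Solve πP = π with π_1 + π_2 = 1. From πP = π: π_1 · (1 − 4/11) + π_2 · 12/17 = π_1 ⇒ π_2 · 12/17 = π_1 · 4/11 ⇒ π_2/π_1 = (4/11)/(12/17) = 17/33. Together with π_1 + π_2 = 1:
  π_1 = (12/17)/(4/11 + 12/17) = (12/17)/(200/187) = 33/50,
  π_2 = (4/11)/(4/11 + 12/17) = (4/11)/(200/187) = 17/50.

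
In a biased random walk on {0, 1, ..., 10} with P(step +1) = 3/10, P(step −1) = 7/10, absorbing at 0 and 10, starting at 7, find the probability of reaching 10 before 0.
P(hit 10 before 0) = (1 − (7/3)^7) / (1 − (7/3)^10) = 5544153/70604050

Let u_k denote P(reach 10 before 0 | start at k). Boundary: u_0 = 0, u_10 = 1. Recurrence: u_k = 3/10·u_{k+1} + 7/10·u_{k-1} for 1 ≤ k ≤ 9. Try u_k = A + B·r^k with r = q/p = (7/10)/(3/10) = 7/3. Substitution satisfies the recurrence; boundary conditions give:
  u_k = (1 − r^k) / (1 − r^N) = (1 − (7/3)^7) / (1 − (7/3)^10) = 5544153/70604050.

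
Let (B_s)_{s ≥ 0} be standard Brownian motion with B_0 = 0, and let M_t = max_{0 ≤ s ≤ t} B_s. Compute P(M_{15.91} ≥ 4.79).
P(M_{15.91} ≥ 4.79) = 2·P(B_{15.91} ≥ 4.79) = 2(1 − Φ(4.79/√15.91)) ≈ 0.2298

By the reflection principle for Brownian motion, P(M_t ≥ a) = 2 · P(B_t ≥ a) for a ≥ 0. Since B_t ~ N(0, t), P(B_t ≥ 4.79) = 1 − Φ(4.79/√t) = 1 − Φ(4.79/√15.91) = 1 − Φ(1.2009). So
  P(M_{15.91} ≥ 4.79) = 2(1 − Φ(1.2009)) ≈ 0.2298.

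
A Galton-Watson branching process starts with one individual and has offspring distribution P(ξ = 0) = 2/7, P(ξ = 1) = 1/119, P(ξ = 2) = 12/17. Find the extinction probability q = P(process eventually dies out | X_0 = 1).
q = 17/42

The pgf is f(s) = 2/7 + 1/119·s + 12/17·s². The extinction probability q is the smallest fixed point of f in [0, 1]. Setting s = f(s):
  12/17·s² + (1/119 − 1)·s + 2/7 = 0
  12/17·s² − (2/7 + 12/17)·s + 2/7 = 0
which factors as (s − 1)·(12/17·s − 2/7) = 0, giving roots s = 1 and s = (2/7)/(12/17) = 17/42.
Mean offspring μ = 1/119 + 2·12/17 = 169/119 > 1 (supercritical), so q < 1. The extinction probability is the smaller root: q = (2/7)/(12/17) = 17/42.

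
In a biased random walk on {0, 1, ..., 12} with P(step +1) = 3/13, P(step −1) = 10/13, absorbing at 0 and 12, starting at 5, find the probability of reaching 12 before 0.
P(hit 12 before 0) = (1 − (10/3)^5) / (1 − (10/3)^12) = 31166937/142857066937

Let u_k denote P(reach 12 before 0 | start at k). Boundary: u_0 = 0, u_12 = 1. Recurrence: u_k = 3/13·u_{k+1} + 10/13·u_{k-1} for 1 ≤ k ≤ 11. Try u_k = A + B·r^k with r = q/p = (10/13)/(3/13) = 10/3. Substitution satisfies the recurrence; boundary conditions give:
  u_k = (1 − r^k) / (1 − r^N) = (1 − (10/3)^5) / (1 − (10/3)^12) = 31166937/142857066937.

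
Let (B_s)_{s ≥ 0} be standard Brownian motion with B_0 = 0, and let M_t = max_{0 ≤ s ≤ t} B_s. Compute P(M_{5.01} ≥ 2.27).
P(M_{5.01} ≥ 2.27) = 2·P(B_{5.01} ≥ 2.27) = 2(1 − Φ(2.27/√5.01)) ≈ 0.3105

By the reflection principle for Brownian motion, P(M_t ≥ a) = 2 · P(B_t ≥ a) for a ≥ 0. Since B_t ~ N(0, t), P(B_t ≥ 2.27) = 1 − Φ(2.27/√t) = 1 − Φ(2.27/√5.01) = 1 − Φ(1.0142). So
  P(M_{5.01} ≥ 2.27) = 2(1 − Φ(1.0142)) ≈ 0.3105.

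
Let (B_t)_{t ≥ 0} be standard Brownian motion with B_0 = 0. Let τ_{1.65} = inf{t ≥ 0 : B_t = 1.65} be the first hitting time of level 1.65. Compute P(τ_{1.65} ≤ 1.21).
P(τ_{1.65} ≤ 1.21) = 2(1 − Φ(1.65/√1.21)) = 2(1 − Φ(1.5000)) ≈ 0.1336

By the reflection principle for standard BM, P(τ_b ≤ t) = 2 · P(B_t ≥ b). Since B_t ~ N(0, t), P(B_t ≥ 1.65) = 1 − Φ(1.65/√t) = 1 − Φ(1.65/√1.21) = 1 − Φ(1.5000) ≈ 0.06681. Doubling: P(τ_{1.65} ≤ 1.21) ≈ 2 · 0.06681 = 0.13362 ≈ 0.1336.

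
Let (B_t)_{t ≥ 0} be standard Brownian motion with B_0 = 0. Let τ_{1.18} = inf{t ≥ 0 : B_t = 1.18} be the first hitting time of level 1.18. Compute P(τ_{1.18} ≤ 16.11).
P(τ_{1.18} ≤ 16.11) = 2(1 − Φ(1.18/√16.11)) = 2(1 − Φ(0.2940)) ≈ 0.7688

By the reflection principle for standard BM, P(τ_b ≤ t) = 2 · P(B_t ≥ b). Since B_t ~ N(0, t), P(B_t ≥ 1.18) = 1 − Φ(1.18/√t) = 1 − Φ(1.18/√16.11) = 1 − Φ(0.2940) ≈ 0.38438. Doubling: P(τ_{1.18} ≤ 16.11) ≈ 2 · 0.38438 = 0.76876 ≈ 0.7688.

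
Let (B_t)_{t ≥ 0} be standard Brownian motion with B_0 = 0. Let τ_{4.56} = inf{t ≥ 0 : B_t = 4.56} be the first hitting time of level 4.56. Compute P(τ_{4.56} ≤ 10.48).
P(τ_{4.56} ≤ 10.48) = 2(1 − Φ(4.56/√10.48)) = 2(1 − Φ(1.4086)) ≈ 0.1590

By the reflection principle for standard BM, P(τ_b ≤ t) = 2 · P(B_t ≥ b). Since B_t ~ N(0, t), P(B_t ≥ 4.56) = 1 − Φ(4.56/√t) = 1 − Φ(4.56/√10.48) = 1 − Φ(1.4086) ≈ 0.07948. Doubling: P(τ_{4.56} ≤ 10.48) ≈ 2 · 0.07948 = 0.15896 ≈ 0.1590.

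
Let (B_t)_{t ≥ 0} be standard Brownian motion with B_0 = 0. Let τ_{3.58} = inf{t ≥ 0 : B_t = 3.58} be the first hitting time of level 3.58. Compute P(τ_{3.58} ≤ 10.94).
P(τ_{3.58} ≤ 10.94) = 2(1 − Φ(3.58/√10.94)) = 2(1 − Φ(1.0824)) ≈ 0.2791

By the reflection principle for standard BM, P(τ_b ≤ t) = 2 · P(B_t ≥ b). Since B_t ~ N(0, t), P(B_t ≥ 3.58) = 1 − Φ(3.58/√t) = 1 − Φ(3.58/√10.94) = 1 − Φ(1.0824) ≈ 0.13954. Doubling: P(τ_{3.58} ≤ 10.94) ≈ 2 · 0.13954 = 0.27908 ≈ 0.2791.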